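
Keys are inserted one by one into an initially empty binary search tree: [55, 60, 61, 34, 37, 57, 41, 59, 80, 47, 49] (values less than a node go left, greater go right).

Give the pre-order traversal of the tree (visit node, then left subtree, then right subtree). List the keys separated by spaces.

Insert 55: tree is empty, so 55 becomes the root.
Insert 60: 60 > 55 → go right. Place as right child of 55.
Insert 61: 61 > 55 → go right; 61 > 60 → go right. Place as right child of 60.
Insert 34: 34 < 55 → go left. Place as left child of 55.
Insert 37: 37 < 55 → go left; 37 > 34 → go right. Place as right child of 34.
Insert 57: 57 > 55 → go right; 57 < 60 → go left. Place as left child of 60.
Insert 41: 41 < 55 → go left; 41 > 34 → go right; 41 > 37 → go right. Place as right child of 37.
Insert 59: 59 > 55 → go right; 59 < 60 → go left; 59 > 57 → go right. Place as right child of 57.
Insert 80: 80 > 55 → go right; 80 > 60 → go right; 80 > 61 → go right. Place as right child of 61.
Insert 47: 47 < 55 → go left; 47 > 34 → go right; 47 > 37 → go right; 47 > 41 → go right. Place as right child of 41.
Insert 49: 49 < 55 → go left; 49 > 34 → go right; 49 > 37 → go right; 49 > 41 → go right; 49 > 47 → go right. Place as right child of 47.

55 34 37 41 47 49 60 57 59 61 80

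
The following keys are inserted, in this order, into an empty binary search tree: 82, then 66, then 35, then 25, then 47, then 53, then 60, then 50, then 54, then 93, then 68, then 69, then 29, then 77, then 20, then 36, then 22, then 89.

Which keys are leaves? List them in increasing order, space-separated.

Insert 82: tree is empty, so 82 becomes the root.
Insert 66: 66 < 82 → go left. Place as left child of 82.
Insert 35: 35 < 82 → go left; 35 < 66 → go left. Place as left child of 66.
Insert 25: 25 < 82 → go left; 25 < 66 → go left; 25 < 35 → go left. Place as left child of 35.
Insert 47: 47 < 82 → go left; 47 < 66 → go left; 47 > 35 → go right. Place as right child of 35.
Insert 53: 53 < 82 → go left; 53 < 66 → go left; 53 > 35 → go right; 53 > 47 → go right. Place as right child of 47.
Insert 60: 60 < 82 → go left; 60 < 66 → go left; 60 > 35 → go right; 60 > 47 → go right; 60 > 53 → go right. Place as right child of 53.
Insert 50: 50 < 82 → go left; 50 < 66 → go left; 50 > 35 → go right; 50 > 47 → go right; 50 < 53 → go left. Place as left child of 53.
Insert 54: 54 < 82 → go left; 54 < 66 → go left; 54 > 35 → go right; 54 > 47 → go right; 54 > 53 → go right; 54 < 60 → go left. Place as left child of 60.
Insert 93: 93 > 82 → go right. Place as right child of 82.
Insert 68: 68 < 82 → go left; 68 > 66 → go right. Place as right child of 66.
Insert 69: 69 < 82 → go left; 69 > 66 → go right; 69 > 68 → go right. Place as right child of 68.
Insert 29: 29 < 82 → go left; 29 < 66 → go left; 29 < 35 → go left; 29 > 25 → go right. Place as right child of 25.
Insert 77: 77 < 82 → go left; 77 > 66 → go right; 77 > 68 → go right; 77 > 69 → go right. Place as right child of 69.
Insert 20: 20 < 82 → go left; 20 < 66 → go left; 20 < 35 → go left; 20 < 25 → go left. Place as left child of 25.
Insert 36: 36 < 82 → go left; 36 < 66 → go left; 36 > 35 → go right; 36 < 47 → go left. Place as left child of 47.
Insert 22: 22 < 82 → go left; 22 < 66 → go left; 22 < 35 → go left; 22 < 25 → go left; 22 > 20 → go right. Place as right child of 20.
Insert 89: 89 > 82 → go right; 89 < 93 → go left. Place as left child of 93.

22 29 36 50 54 77 89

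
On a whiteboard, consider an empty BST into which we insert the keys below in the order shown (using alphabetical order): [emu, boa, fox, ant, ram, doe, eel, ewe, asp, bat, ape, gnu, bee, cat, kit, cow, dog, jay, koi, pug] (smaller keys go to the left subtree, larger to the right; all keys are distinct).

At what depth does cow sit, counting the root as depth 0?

Insert emu: tree is empty, so emu becomes the root.
Insert boa: boa < emu → go left. Place as left child of emu.
Insert fox: fox > emu → go right. Place as right child of emu.
Insert ant: ant < emu → go left; ant < boa → go left. Place as left child of boa.
Insert ram: ram > emu → go right; ram > fox → go right. Place as right child of fox.
Insert doe: doe < emu → go left; doe > boa → go right. Place as right child of boa.
Insert eel: eel < emu → go left; eel > boa → go right; eel > doe → go right. Place as right child of doe.
Insert ewe: ewe > emu → go right; ewe < fox → go left. Place as left child of fox.
Insert asp: asp < emu → go left; asp < boa → go left; asp > ant → go right. Place as right child of ant.
Insert bat: bat < emu → go left; bat < boa → go left; bat > ant → go right; bat > asp → go right. Place as right child of asp.
Insert ape: ape < emu → go left; ape < boa → go left; ape > ant → go right; ape < asp → go left. Place as left child of asp.
Insert gnu: gnu > emu → go right; gnu > fox → go right; gnu < ram → go left. Place as left child of ram.
Insert bee: bee < emu → go left; bee < boa → go left; bee > ant → go right; bee > asp → go right; bee > bat → go right. Place as right child of bat.
Insert cat: cat < emu → go left; cat > boa → go right; cat < doe → go left. Place as left child of doe.
Insert kit: kit > emu → go right; kit > fox → go right; kit < ram → go left; kit > gnu → go right. Place as right child of gnu.
Insert cow: cow < emu → go left; cow > boa → go right; cow < doe → go left; cow > cat → go right. Place as right child of cat.
Insert dog: dog < emu → go left; dog > boa → go right; dog > doe → go right; dog < eel → go left. Place as left child of eel.
Insert jay: jay > emu → go right; jay > fox → go right; jay < ram → go left; jay > gnu → go right; jay < kit → go left. Place as left child of kit.
Insert koi: koi > emu → go right; koi > fox → go right; koi < ram → go left; koi > gnu → go right; koi > kit → go right. Place as right child of kit.
Insert pug: pug > emu → go right; pug > fox → go right; pug < ram → go left; pug > gnu → go right; pug > kit → go right; pug > koi → go right. Place as right child of koi.

Path to cow: emu → boa → doe → cat → cow, which is 4 edges.

4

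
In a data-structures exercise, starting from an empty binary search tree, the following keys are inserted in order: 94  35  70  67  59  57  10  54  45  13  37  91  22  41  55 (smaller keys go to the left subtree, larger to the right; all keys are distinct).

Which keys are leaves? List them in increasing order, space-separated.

22 41 55 91

Insert 94: tree is empty, so 94 becomes the root.
Insert 35: 35 < 94 → go left. Place as left child of 94.
Insert 70: 70 < 94 → go left; 70 > 35 → go right. Place as right child of 35.
Insert 67: 67 < 94 → go left; 67 > 35 → go right; 67 < 70 → go left. Place as left child of 70.
Insert 59: 59 < 94 → go left; 59 > 35 → go right; 59 < 70 → go left; 59 < 67 → go left. Place as left child of 67.
Insert 57: 57 < 94 → go left; 57 > 35 → go right; 57 < 70 → go left; 57 < 67 → go left; 57 < 59 → go left. Place as left child of 59.
Insert 10: 10 < 94 → go left; 10 < 35 → go left. Place as left child of 35.
Insert 54: 54 < 94 → go left; 54 > 35 → go right; 54 < 70 → go left; 54 < 67 → go left; 54 < 59 → go left; 54 < 57 → go left. Place as left child of 57.
Insert 45: 45 < 94 → go left; 45 > 35 → go right; 45 < 70 → go left; 45 < 67 → go left; 45 < 59 → go left; 45 < 57 → go left; 45 < 54 → go left. Place as left child of 54.
Insert 13: 13 < 94 → go left; 13 < 35 → go left; 13 > 10 → go right. Place as right child of 10.
Insert 37: 37 < 94 → go left; 37 > 35 → go right; 37 < 70 → go left; 37 < 67 → go left; 37 < 59 → go left; 37 < 57 → go left; 37 < 54 → go left; 37 < 45 → go left. Place as left child of 45.
Insert 91: 91 < 94 → go left; 91 > 35 → go right; 91 > 70 → go right. Place as right child of 70.
Insert 22: 22 < 94 → go left; 22 < 35 → go left; 22 > 10 → go right; 22 > 13 → go right. Place as right child of 13.
Insert 41: 41 < 94 → go left; 41 > 35 → go right; 41 < 70 → go left; 41 < 67 → go left; 41 < 59 → go left; 41 < 57 → go left; 41 < 54 → go left; 41 < 45 → go left; 41 > 37 → go right. Place as right child of 37.
Insert 55: 55 < 94 → go left; 55 > 35 → go right; 55 < 70 → go left; 55 < 67 → go left; 55 < 59 → go left; 55 < 57 → go left; 55 > 54 → go right. Place as right child of 54.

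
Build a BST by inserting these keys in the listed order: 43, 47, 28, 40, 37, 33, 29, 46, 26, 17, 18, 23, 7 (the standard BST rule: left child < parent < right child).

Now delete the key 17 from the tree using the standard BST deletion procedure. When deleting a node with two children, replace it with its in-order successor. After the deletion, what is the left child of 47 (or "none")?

46

43: root
47: right child of 43 (depth 1)
28: left child of 43 (depth 1)
40: right child of 28 (depth 2)
37: left child of 40 (depth 3)
33: left child of 37 (depth 4)
29: left child of 33 (depth 5)
46: left child of 47 (depth 2)
26: left child of 28 (depth 2)
17: left child of 26 (depth 3)
18: right child of 17 (depth 4)
23: right child of 18 (depth 5)
7: left child of 17 (depth 4)

Delete 17 (two children — replace with in-order successor).
After deletion, 47's left child: 46.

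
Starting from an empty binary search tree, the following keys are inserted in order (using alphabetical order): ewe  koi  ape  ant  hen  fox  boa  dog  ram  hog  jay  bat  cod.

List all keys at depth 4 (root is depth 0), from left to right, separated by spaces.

cod jay

ewe: root
koi: right child of ewe (depth 1)
ape: left child of ewe (depth 1)
ant: left child of ape (depth 2)
hen: left child of koi (depth 2)
fox: left child of hen (depth 3)
boa: right child of ape (depth 2)
dog: right child of boa (depth 3)
ram: right child of koi (depth 2)
hog: right child of hen (depth 3)
jay: right child of hog (depth 4)
bat: left child of boa (depth 3)
cod: left child of dog (depth 4)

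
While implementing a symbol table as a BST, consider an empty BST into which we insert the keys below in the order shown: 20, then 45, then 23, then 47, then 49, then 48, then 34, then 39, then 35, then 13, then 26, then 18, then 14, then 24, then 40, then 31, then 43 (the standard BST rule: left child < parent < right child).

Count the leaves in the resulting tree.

20: root
45: right child of 20 (depth 1)
23: left child of 45 (depth 2)
47: right child of 45 (depth 2)
49: right child of 47 (depth 3)
48: left child of 49 (depth 4)
34: right child of 23 (depth 3)
39: right child of 34 (depth 4)
35: left child of 39 (depth 5)
13: left child of 20 (depth 1)
26: left child of 34 (depth 4)
18: right child of 13 (depth 2)
14: left child of 18 (depth 3)
24: left child of 26 (depth 5)
40: right child of 39 (depth 5)
31: right child of 26 (depth 5)
43: right child of 40 (depth 6)

Leaves: 14, 24, 31, 35, 43, 48 — 6 in total.

6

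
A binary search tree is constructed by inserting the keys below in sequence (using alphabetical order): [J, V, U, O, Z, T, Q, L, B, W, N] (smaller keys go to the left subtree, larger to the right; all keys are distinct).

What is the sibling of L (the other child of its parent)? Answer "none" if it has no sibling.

T

J: root
V: right child of J (depth 1)
U: left child of V (depth 2)
O: left child of U (depth 3)
Z: right child of V (depth 2)
T: right child of O (depth 4)
Q: left child of T (depth 5)
L: left child of O (depth 4)
B: left child of J (depth 1)
W: left child of Z (depth 3)
N: right child of L (depth 5)

L's parent is O; the other child of O is T.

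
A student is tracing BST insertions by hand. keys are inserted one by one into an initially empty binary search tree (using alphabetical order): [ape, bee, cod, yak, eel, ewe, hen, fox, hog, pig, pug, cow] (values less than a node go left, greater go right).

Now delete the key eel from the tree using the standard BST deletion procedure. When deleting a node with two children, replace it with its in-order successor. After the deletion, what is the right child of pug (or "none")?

Resulting structure (node: left, right):
  ape: L=–, R=bee
  bee: L=–, R=cod
  cod: L=–, R=yak
  yak: L=eel, R=–
  eel: L=cow, R=ewe
  ewe: L=–, R=hen
  hen: L=fox, R=hog
  fox: L=–, R=–
  hog: L=–, R=pig
  pig: L=–, R=pug
  pug: L=–, R=–
  cow: L=–, R=–

Delete eel (two children — replace with in-order successor).
After deletion, pug's right child: none.

none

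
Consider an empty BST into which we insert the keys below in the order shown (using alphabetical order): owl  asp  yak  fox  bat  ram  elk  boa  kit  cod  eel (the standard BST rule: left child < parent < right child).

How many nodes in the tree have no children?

3

Insert owl: tree is empty, so owl becomes the root.
Insert asp: asp < owl → go left. Place as left child of owl.
Insert yak: yak > owl → go right. Place as right child of owl.
Insert fox: fox < owl → go left; fox > asp → go right. Place as right child of asp.
Insert bat: bat < owl → go left; bat > asp → go right; bat < fox → go left. Place as left child of fox.
Insert ram: ram > owl → go right; ram < yak → go left. Place as left child of yak.
Insert elk: elk < owl → go left; elk > asp → go right; elk < fox → go left; elk > bat → go right. Place as right child of bat.
Insert boa: boa < owl → go left; boa > asp → go right; boa < fox → go left; boa > bat → go right; boa < elk → go left. Place as left child of elk.
Insert kit: kit < owl → go left; kit > asp → go right; kit > fox → go right. Place as right child of fox.
Insert cod: cod < owl → go left; cod > asp → go right; cod < fox → go left; cod > bat → go right; cod < elk → go left; cod > boa → go right. Place as right child of boa.
Insert eel: eel < owl → go left; eel > asp → go right; eel < fox → go left; eel > bat → go right; eel < elk → go left; eel > boa → go right; eel > cod → go right. Place as right child of cod.

Leaves: eel, kit, ram — 3 in total.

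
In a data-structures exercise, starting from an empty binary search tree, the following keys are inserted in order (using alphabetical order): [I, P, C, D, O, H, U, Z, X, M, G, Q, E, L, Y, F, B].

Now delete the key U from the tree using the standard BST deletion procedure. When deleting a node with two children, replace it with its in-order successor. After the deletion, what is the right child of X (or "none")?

Resulting structure (node: left, right):
  I: L=C, R=P
  P: L=O, R=U
  C: L=B, R=D
  D: L=–, R=H
  O: L=M, R=–
  H: L=G, R=–
  U: L=Q, R=Z
  Z: L=X, R=–
  X: L=–, R=Y
  M: L=L, R=–
  G: L=E, R=–
  Q: L=–, R=–
  E: L=–, R=F
  L: L=–, R=–
  Y: L=–, R=–
  F: L=–, R=–
  B: L=–, R=–

Delete U (two children — replace with in-order successor).
After deletion, X's right child: Z.

Z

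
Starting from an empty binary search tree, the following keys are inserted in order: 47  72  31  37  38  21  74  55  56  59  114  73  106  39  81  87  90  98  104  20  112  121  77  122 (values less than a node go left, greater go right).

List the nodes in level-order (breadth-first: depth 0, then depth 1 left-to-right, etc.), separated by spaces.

47 31 72 21 37 55 74 20 38 56 73 114 39 59 106 121 81 112 122 77 87 90 98 104

Insert 47: tree is empty, so 47 becomes the root.
Insert 72: 72 > 47 → go right. Place as right child of 47.
Insert 31: 31 < 47 → go left. Place as left child of 47.
Insert 37: 37 < 47 → go left; 37 > 31 → go right. Place as right child of 31.
Insert 38: 38 < 47 → go left; 38 > 31 → go right; 38 > 37 → go right. Place as right child of 37.
Insert 21: 21 < 47 → go left; 21 < 31 → go left. Place as left child of 31.
Insert 74: 74 > 47 → go right; 74 > 72 → go right. Place as right child of 72.
Insert 55: 55 > 47 → go right; 55 < 72 → go left. Place as left child of 72.
Insert 56: 56 > 47 → go right; 56 < 72 → go left; 56 > 55 → go right. Place as right child of 55.
Insert 59: 59 > 47 → go right; 59 < 72 → go left; 59 > 55 → go right; 59 > 56 → go right. Place as right child of 56.
Insert 114: 114 > 47 → go right; 114 > 72 → go right; 114 > 74 → go right. Place as right child of 74.
Insert 73: 73 > 47 → go right; 73 > 72 → go right; 73 < 74 → go left. Place as left child of 74.
Insert 106: 106 > 47 → go right; 106 > 72 → go right; 106 > 74 → go right; 106 < 114 → go left. Place as left child of 114.
Insert 39: 39 < 47 → go left; 39 > 31 → go right; 39 > 37 → go right; 39 > 38 → go right. Place as right child of 38.
Insert 81: 81 > 47 → go right; 81 > 72 → go right; 81 > 74 → go right; 81 < 114 → go left; 81 < 106 → go left. Place as left child of 106.
Insert 87: 87 > 47 → go right; 87 > 72 → go right; 87 > 74 → go right; 87 < 114 → go left; 87 < 106 → go left; 87 > 81 → go right. Place as right child of 81.
Insert 90: 90 > 47 → go right; 90 > 72 → go right; 90 > 74 → go right; 90 < 114 → go left; 90 < 106 → go left; 90 > 81 → go right; 90 > 87 → go right. Place as right child of 87.
Insert 98: 98 > 47 → go right; 98 > 72 → go right; 98 > 74 → go right; 98 < 114 → go left; 98 < 106 → go left; 98 > 81 → go right; 98 > 87 → go right; 98 > 90 → go right. Place as right child of 90.
Insert 104: 104 > 47 → go right; 104 > 72 → go right; 104 > 74 → go right; 104 < 114 → go left; 104 < 106 → go left; 104 > 81 → go right; 104 > 87 → go right; 104 > 90 → go right; 104 > 98 → go right. Place as right child of 98.
Insert 20: 20 < 47 → go left; 20 < 31 → go left; 20 < 21 → go left. Place as left child of 21.
Insert 112: 112 > 47 → go right; 112 > 72 → go right; 112 > 74 → go right; 112 < 114 → go left; 112 > 106 → go right. Place as right child of 106.
Insert 121: 121 > 47 → go right; 121 > 72 → go right; 121 > 74 → go right; 121 > 114 → go right. Place as right child of 114.
Insert 77: 77 > 47 → go right; 77 > 72 → go right; 77 > 74 → go right; 77 < 114 → go left; 77 < 106 → go left; 77 < 81 → go left. Place as left child of 81.
Insert 122: 122 > 47 → go right; 122 > 72 → go right; 122 > 74 → go right; 122 > 114 → go right; 122 > 121 → go right. Place as right child of 121.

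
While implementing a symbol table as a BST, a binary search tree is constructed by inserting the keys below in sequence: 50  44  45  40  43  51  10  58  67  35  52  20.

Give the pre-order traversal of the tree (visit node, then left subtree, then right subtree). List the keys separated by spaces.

50: root
44: left child of 50 (depth 1)
45: right child of 44 (depth 2)
40: left child of 44 (depth 2)
43: right child of 40 (depth 3)
51: right child of 50 (depth 1)
10: left child of 40 (depth 3)
58: right child of 51 (depth 2)
67: right child of 58 (depth 3)
35: right child of 10 (depth 4)
52: left child of 58 (depth 3)
20: left child of 35 (depth 5)

50 44 40 10 35 20 43 45 51 58 52 67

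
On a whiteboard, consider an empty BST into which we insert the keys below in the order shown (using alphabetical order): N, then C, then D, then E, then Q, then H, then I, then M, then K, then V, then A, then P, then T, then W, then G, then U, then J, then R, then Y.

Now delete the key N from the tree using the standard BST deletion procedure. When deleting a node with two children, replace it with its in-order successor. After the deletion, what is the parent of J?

Insert N: tree is empty, so N becomes the root.
Insert C: C < N → go left. Place as left child of N.
Insert D: D < N → go left; D > C → go right. Place as right child of C.
Insert E: E < N → go left; E > C → go right; E > D → go right. Place as right child of D.
Insert Q: Q > N → go right. Place as right child of N.
Insert H: H < N → go left; H > C → go right; H > D → go right; H > E → go right. Place as right child of E.
Insert I: I < N → go left; I > C → go right; I > D → go right; I > E → go right; I > H → go right. Place as right child of H.
Insert M: M < N → go left; M > C → go right; M > D → go right; M > E → go right; M > H → go right; M > I → go right. Place as right child of I.
Insert K: K < N → go left; K > C → go right; K > D → go right; K > E → go right; K > H → go right; K > I → go right; K < M → go left. Place as left child of M.
Insert V: V > N → go right; V > Q → go right. Place as right child of Q.
Insert A: A < N → go left; A < C → go left. Place as left child of C.
Insert P: P > N → go right; P < Q → go left. Place as left child of Q.
Insert T: T > N → go right; T > Q → go right; T < V → go left. Place as left child of V.
Insert W: W > N → go right; W > Q → go right; W > V → go right. Place as right child of V.
Insert G: G < N → go left; G > C → go right; G > D → go right; G > E → go right; G < H → go left. Place as left child of H.
Insert U: U > N → go right; U > Q → go right; U < V → go left; U > T → go right. Place as right child of T.
Insert J: J < N → go left; J > C → go right; J > D → go right; J > E → go right; J > H → go right; J > I → go right; J < M → go left; J < K → go left. Place as left child of K.
Insert R: R > N → go right; R > Q → go right; R < V → go left; R < T → go left. Place as left child of T.
Insert Y: Y > N → go right; Y > Q → go right; Y > V → go right; Y > W → go right. Place as right child of W.

Delete N (two children — replace with in-order successor).
After deletion, J's parent is K.

K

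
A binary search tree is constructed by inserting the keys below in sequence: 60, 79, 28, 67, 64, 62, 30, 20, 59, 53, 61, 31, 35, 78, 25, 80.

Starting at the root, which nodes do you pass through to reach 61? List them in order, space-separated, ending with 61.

60: root
79: right child of 60 (depth 1)
28: left child of 60 (depth 1)
67: left child of 79 (depth 2)
64: left child of 67 (depth 3)
62: left child of 64 (depth 4)
30: right child of 28 (depth 2)
20: left child of 28 (depth 2)
59: right child of 30 (depth 3)
53: left child of 59 (depth 4)
61: left child of 62 (depth 5)
31: left child of 53 (depth 5)
35: right child of 31 (depth 6)
78: right child of 67 (depth 3)
25: right child of 20 (depth 3)
80: right child of 79 (depth 2)

60 79 67 64 62 61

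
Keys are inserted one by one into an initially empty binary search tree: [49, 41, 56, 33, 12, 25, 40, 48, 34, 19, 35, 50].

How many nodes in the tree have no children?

4

Resulting structure (node: left, right):
  49: L=41, R=56
  41: L=33, R=48
  56: L=50, R=–
  33: L=12, R=40
  12: L=–, R=25
  25: L=19, R=–
  40: L=34, R=–
  48: L=–, R=–
  34: L=–, R=35
  19: L=–, R=–
  35: L=–, R=–
  50: L=–, R=–

Leaves: 19, 35, 48, 50 — 4 in total.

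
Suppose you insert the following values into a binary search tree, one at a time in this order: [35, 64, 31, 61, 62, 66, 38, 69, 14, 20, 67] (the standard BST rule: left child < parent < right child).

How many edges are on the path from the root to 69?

Insert 35: tree is empty, so 35 becomes the root.
Insert 64: 64 > 35 → go right. Place as right child of 35.
Insert 31: 31 < 35 → go left. Place as left child of 35.
Insert 61: 61 > 35 → go right; 61 < 64 → go left. Place as left child of 64.
Insert 62: 62 > 35 → go right; 62 < 64 → go left; 62 > 61 → go right. Place as right child of 61.
Insert 66: 66 > 35 → go right; 66 > 64 → go right. Place as right child of 64.
Insert 38: 38 > 35 → go right; 38 < 64 → go left; 38 < 61 → go left. Place as left child of 61.
Insert 69: 69 > 35 → go right; 69 > 64 → go right; 69 > 66 → go right. Place as right child of 66.
Insert 14: 14 < 35 → go left; 14 < 31 → go left. Place as left child of 31.
Insert 20: 20 < 35 → go left; 20 < 31 → go left; 20 > 14 → go right. Place as right child of 14.
Insert 67: 67 > 35 → go right; 67 > 64 → go right; 67 > 66 → go right; 67 < 69 → go left. Place as left child of 69.

Path to 69: 35 → 64 → 66 → 69, which is 3 edges.

3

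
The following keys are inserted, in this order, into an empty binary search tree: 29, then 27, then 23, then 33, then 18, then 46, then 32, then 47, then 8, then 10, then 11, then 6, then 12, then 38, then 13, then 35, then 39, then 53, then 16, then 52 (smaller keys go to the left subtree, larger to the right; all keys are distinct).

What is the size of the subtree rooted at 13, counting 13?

2

29: root
27: left child of 29 (depth 1)
23: left child of 27 (depth 2)
33: right child of 29 (depth 1)
18: left child of 23 (depth 3)
46: right child of 33 (depth 2)
32: left child of 33 (depth 2)
47: right child of 46 (depth 3)
8: left child of 18 (depth 4)
10: right child of 8 (depth 5)
11: right child of 10 (depth 6)
6: left child of 8 (depth 5)
12: right child of 11 (depth 7)
38: left child of 46 (depth 3)
13: right child of 12 (depth 8)
35: left child of 38 (depth 4)
39: right child of 38 (depth 4)
53: right child of 47 (depth 4)
16: right child of 13 (depth 9)
52: left child of 53 (depth 5)

Subtree rooted at 13 contains: 13, 16 — 2 nodes.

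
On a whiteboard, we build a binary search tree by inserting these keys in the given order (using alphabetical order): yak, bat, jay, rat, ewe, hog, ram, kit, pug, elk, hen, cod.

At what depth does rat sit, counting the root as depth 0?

Insert yak: tree is empty, so yak becomes the root.
Insert bat: bat < yak → go left. Place as left child of yak.
Insert jay: jay < yak → go left; jay > bat → go right. Place as right child of bat.
Insert rat: rat < yak → go left; rat > bat → go right; rat > jay → go right. Place as right child of jay.
Insert ewe: ewe < yak → go left; ewe > bat → go right; ewe < jay → go left. Place as left child of jay.
Insert hog: hog < yak → go left; hog > bat → go right; hog < jay → go left; hog > ewe → go right. Place as right child of ewe.
Insert ram: ram < yak → go left; ram > bat → go right; ram > jay → go right; ram < rat → go left. Place as left child of rat.
Insert kit: kit < yak → go left; kit > bat → go right; kit > jay → go right; kit < rat → go left; kit < ram → go left. Place as left child of ram.
Insert pug: pug < yak → go left; pug > bat → go right; pug > jay → go right; pug < rat → go left; pug < ram → go left; pug > kit → go right. Place as right child of kit.
Insert elk: elk < yak → go left; elk > bat → go right; elk < jay → go left; elk < ewe → go left. Place as left child of ewe.
Insert hen: hen < yak → go left; hen > bat → go right; hen < jay → go left; hen > ewe → go right; hen < hog → go left. Place as left child of hog.
Insert cod: cod < yak → go left; cod > bat → go right; cod < jay → go left; cod < ewe → go left; cod < elk → go left. Place as left child of elk.

Path to rat: yak → bat → jay → rat, which is 3 edges.

3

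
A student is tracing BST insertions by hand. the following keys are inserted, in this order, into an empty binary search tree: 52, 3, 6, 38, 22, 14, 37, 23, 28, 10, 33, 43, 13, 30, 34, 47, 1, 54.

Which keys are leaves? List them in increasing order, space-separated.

1 13 30 34 47 54

52: root
3: left child of 52 (depth 1)
6: right child of 3 (depth 2)
38: right child of 6 (depth 3)
22: left child of 38 (depth 4)
14: left child of 22 (depth 5)
37: right child of 22 (depth 5)
23: left child of 37 (depth 6)
28: right child of 23 (depth 7)
10: left child of 14 (depth 6)
33: right child of 28 (depth 8)
43: right child of 38 (depth 4)
13: right child of 10 (depth 7)
30: left child of 33 (depth 9)
34: right child of 33 (depth 9)
47: right child of 43 (depth 5)
1: left child of 3 (depth 2)
54: right child of 52 (depth 1)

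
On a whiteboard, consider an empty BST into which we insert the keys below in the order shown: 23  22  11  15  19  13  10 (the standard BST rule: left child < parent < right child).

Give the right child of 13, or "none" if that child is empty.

none

23: root
22: left child of 23 (depth 1)
11: left child of 22 (depth 2)
15: right child of 11 (depth 3)
19: right child of 15 (depth 4)
13: left child of 15 (depth 4)
10: left child of 11 (depth 3)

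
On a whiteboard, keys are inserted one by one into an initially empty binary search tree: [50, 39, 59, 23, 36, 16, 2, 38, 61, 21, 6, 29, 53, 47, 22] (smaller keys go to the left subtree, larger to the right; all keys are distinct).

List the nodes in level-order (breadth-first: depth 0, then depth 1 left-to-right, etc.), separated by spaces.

Insert 50: tree is empty, so 50 becomes the root.
Insert 39: 39 < 50 → go left. Place as left child of 50.
Insert 59: 59 > 50 → go right. Place as right child of 50.
Insert 23: 23 < 50 → go left; 23 < 39 → go left. Place as left child of 39.
Insert 36: 36 < 50 → go left; 36 < 39 → go left; 36 > 23 → go right. Place as right child of 23.
Insert 16: 16 < 50 → go left; 16 < 39 → go left; 16 < 23 → go left. Place as left child of 23.
Insert 2: 2 < 50 → go left; 2 < 39 → go left; 2 < 23 → go left; 2 < 16 → go left. Place as left child of 16.
Insert 38: 38 < 50 → go left; 38 < 39 → go left; 38 > 23 → go right; 38 > 36 → go right. Place as right child of 36.
Insert 61: 61 > 50 → go right; 61 > 59 → go right. Place as right child of 59.
Insert 21: 21 < 50 → go left; 21 < 39 → go left; 21 < 23 → go left; 21 > 16 → go right. Place as right child of 16.
Insert 6: 6 < 50 → go left; 6 < 39 → go left; 6 < 23 → go left; 6 < 16 → go left; 6 > 2 → go right. Place as right child of 2.
Insert 29: 29 < 50 → go left; 29 < 39 → go left; 29 > 23 → go right; 29 < 36 → go left. Place as left child of 36.
Insert 53: 53 > 50 → go right; 53 < 59 → go left. Place as left child of 59.
Insert 47: 47 < 50 → go left; 47 > 39 → go right. Place as right child of 39.
Insert 22: 22 < 50 → go left; 22 < 39 → go left; 22 < 23 → go left; 22 > 16 → go right; 22 > 21 → go right. Place as right child of 21.

50 39 59 23 47 53 61 16 36 2 21 29 38 6 22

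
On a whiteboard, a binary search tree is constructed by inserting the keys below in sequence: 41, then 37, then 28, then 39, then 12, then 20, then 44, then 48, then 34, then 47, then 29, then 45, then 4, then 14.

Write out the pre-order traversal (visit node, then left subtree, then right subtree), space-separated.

Insert 41: tree is empty, so 41 becomes the root.
Insert 37: 37 < 41 → go left. Place as left child of 41.
Insert 28: 28 < 41 → go left; 28 < 37 → go left. Place as left child of 37.
Insert 39: 39 < 41 → go left; 39 > 37 → go right. Place as right child of 37.
Insert 12: 12 < 41 → go left; 12 < 37 → go left; 12 < 28 → go left. Place as left child of 28.
Insert 20: 20 < 41 → go left; 20 < 37 → go left; 20 < 28 → go left; 20 > 12 → go right. Place as right child of 12.
Insert 44: 44 > 41 → go right. Place as right child of 41.
Insert 48: 48 > 41 → go right; 48 > 44 → go right. Place as right child of 44.
Insert 34: 34 < 41 → go left; 34 < 37 → go left; 34 > 28 → go right. Place as right child of 28.
Insert 47: 47 > 41 → go right; 47 > 44 → go right; 47 < 48 → go left. Place as left child of 48.
Insert 29: 29 < 41 → go left; 29 < 37 → go left; 29 > 28 → go right; 29 < 34 → go left. Place as left child of 34.
Insert 45: 45 > 41 → go right; 45 > 44 → go right; 45 < 48 → go left; 45 < 47 → go left. Place as left child of 47.
Insert 4: 4 < 41 → go left; 4 < 37 → go left; 4 < 28 → go left; 4 < 12 → go left. Place as left child of 12.
Insert 14: 14 < 41 → go left; 14 < 37 → go left; 14 < 28 → go left; 14 > 12 → go right; 14 < 20 → go left. Place as left child of 20.

41 37 28 12 4 20 14 34 29 39 44 48 47 45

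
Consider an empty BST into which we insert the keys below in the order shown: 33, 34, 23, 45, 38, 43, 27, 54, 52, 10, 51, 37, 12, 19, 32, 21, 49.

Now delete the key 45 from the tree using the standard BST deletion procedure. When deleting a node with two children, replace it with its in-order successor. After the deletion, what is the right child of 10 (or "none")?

12

33: root
34: right child of 33 (depth 1)
23: left child of 33 (depth 1)
45: right child of 34 (depth 2)
38: left child of 45 (depth 3)
43: right child of 38 (depth 4)
27: right child of 23 (depth 2)
54: right child of 45 (depth 3)
52: left child of 54 (depth 4)
10: left child of 23 (depth 2)
51: left child of 52 (depth 5)
37: left child of 38 (depth 4)
12: right child of 10 (depth 3)
19: right child of 12 (depth 4)
32: right child of 27 (depth 3)
21: right child of 19 (depth 5)
49: left child of 51 (depth 6)

Delete 45 (two children — replace with in-order successor).
After deletion, 10's right child: 12.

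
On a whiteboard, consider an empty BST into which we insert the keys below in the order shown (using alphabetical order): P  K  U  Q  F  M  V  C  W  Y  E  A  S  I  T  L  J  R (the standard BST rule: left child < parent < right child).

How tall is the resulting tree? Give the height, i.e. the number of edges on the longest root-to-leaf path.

Insert P: tree is empty, so P becomes the root.
Insert K: K < P → go left. Place as left child of P.
Insert U: U > P → go right. Place as right child of P.
Insert Q: Q > P → go right; Q < U → go left. Place as left child of U.
Insert F: F < P → go left; F < K → go left. Place as left child of K.
Insert M: M < P → go left; M > K → go right. Place as right child of K.
Insert V: V > P → go right; V > U → go right. Place as right child of U.
Insert C: C < P → go left; C < K → go left; C < F → go left. Place as left child of F.
Insert W: W > P → go right; W > U → go right; W > V → go right. Place as right child of V.
Insert Y: Y > P → go right; Y > U → go right; Y > V → go right; Y > W → go right. Place as right child of W.
Insert E: E < P → go left; E < K → go left; E < F → go left; E > C → go right. Place as right child of C.
Insert A: A < P → go left; A < K → go left; A < F → go left; A < C → go left. Place as left child of C.
Insert S: S > P → go right; S < U → go left; S > Q → go right. Place as right child of Q.
Insert I: I < P → go left; I < K → go left; I > F → go right. Place as right child of F.
Insert T: T > P → go right; T < U → go left; T > Q → go right; T > S → go right. Place as right child of S.
Insert L: L < P → go left; L > K → go right; L < M → go left. Place as left child of M.
Insert J: J < P → go left; J < K → go left; J > F → go right; J > I → go right. Place as right child of I.
Insert R: R > P → go right; R < U → go left; R > Q → go right; R < S → go left. Place as left child of S.

The deepest node is Y at depth 4.

4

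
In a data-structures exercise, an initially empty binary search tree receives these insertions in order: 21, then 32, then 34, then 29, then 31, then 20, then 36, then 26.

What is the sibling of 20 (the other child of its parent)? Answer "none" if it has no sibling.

Insert 21: tree is empty, so 21 becomes the root.
Insert 32: 32 > 21 → go right. Place as right child of 21.
Insert 34: 34 > 21 → go right; 34 > 32 → go right. Place as right child of 32.
Insert 29: 29 > 21 → go right; 29 < 32 → go left. Place as left child of 32.
Insert 31: 31 > 21 → go right; 31 < 32 → go left; 31 > 29 → go right. Place as right child of 29.
Insert 20: 20 < 21 → go left. Place as left child of 21.
Insert 36: 36 > 21 → go right; 36 > 32 → go right; 36 > 34 → go right. Place as right child of 34.
Insert 26: 26 > 21 → go right; 26 < 32 → go left; 26 < 29 → go left. Place as left child of 29.

20's parent is 21; the other child of 21 is 32.

32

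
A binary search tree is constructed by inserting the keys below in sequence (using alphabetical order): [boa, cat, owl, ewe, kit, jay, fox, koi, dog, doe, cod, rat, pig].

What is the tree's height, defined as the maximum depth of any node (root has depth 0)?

Resulting structure (node: left, right):
  boa: L=–, R=cat
  cat: L=–, R=owl
  owl: L=ewe, R=rat
  ewe: L=dog, R=kit
  kit: L=jay, R=koi
  jay: L=fox, R=–
  fox: L=–, R=–
  koi: L=–, R=–
  dog: L=doe, R=–
  doe: L=cod, R=–
  cod: L=–, R=–
  rat: L=pig, R=–
  pig: L=–, R=–

The deepest node is fox at depth 6.

6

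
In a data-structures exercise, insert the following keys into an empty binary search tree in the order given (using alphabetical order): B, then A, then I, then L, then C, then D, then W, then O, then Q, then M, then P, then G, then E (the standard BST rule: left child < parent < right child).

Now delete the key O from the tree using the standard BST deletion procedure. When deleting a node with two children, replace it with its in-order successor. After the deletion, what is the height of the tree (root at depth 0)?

5

Insert B: tree is empty, so B becomes the root.
Insert A: A < B → go left. Place as left child of B.
Insert I: I > B → go right. Place as right child of B.
Insert L: L > B → go right; L > I → go right. Place as right child of I.
Insert C: C > B → go right; C < I → go left. Place as left child of I.
Insert D: D > B → go right; D < I → go left; D > C → go right. Place as right child of C.
Insert W: W > B → go right; W > I → go right; W > L → go right. Place as right child of L.
Insert O: O > B → go right; O > I → go right; O > L → go right; O < W → go left. Place as left child of W.
Insert Q: Q > B → go right; Q > I → go right; Q > L → go right; Q < W → go left; Q > O → go right. Place as right child of O.
Insert M: M > B → go right; M > I → go right; M > L → go right; M < W → go left; M < O → go left. Place as left child of O.
Insert P: P > B → go right; P > I → go right; P > L → go right; P < W → go left; P > O → go right; P < Q → go left. Place as left child of Q.
Insert G: G > B → go right; G < I → go left; G > C → go right; G > D → go right. Place as right child of D.
Insert E: E > B → go right; E < I → go left; E > C → go right; E > D → go right; E < G → go left. Place as left child of G.

Delete O (two children — replace with in-order successor).
After deletion, deepest node is Q at depth 5.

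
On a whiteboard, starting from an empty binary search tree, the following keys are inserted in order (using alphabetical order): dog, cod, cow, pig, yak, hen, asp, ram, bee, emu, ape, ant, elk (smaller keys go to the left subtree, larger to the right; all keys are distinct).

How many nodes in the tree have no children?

5

dog: root
cod: left child of dog (depth 1)
cow: right child of cod (depth 2)
pig: right child of dog (depth 1)
yak: right child of pig (depth 2)
hen: left child of pig (depth 2)
asp: left child of cod (depth 2)
ram: left child of yak (depth 3)
bee: right child of asp (depth 3)
emu: left child of hen (depth 3)
ape: left child of asp (depth 3)
ant: left child of ape (depth 4)
elk: left child of emu (depth 4)

Leaves: ant, bee, cow, elk, ram — 5 in total.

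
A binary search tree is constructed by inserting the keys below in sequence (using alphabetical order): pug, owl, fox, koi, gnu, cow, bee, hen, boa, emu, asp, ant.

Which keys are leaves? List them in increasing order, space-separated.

Insert pug: tree is empty, so pug becomes the root.
Insert owl: owl < pug → go left. Place as left child of pug.
Insert fox: fox < pug → go left; fox < owl → go left. Place as left child of owl.
Insert koi: koi < pug → go left; koi < owl → go left; koi > fox → go right. Place as right child of fox.
Insert gnu: gnu < pug → go left; gnu < owl → go left; gnu > fox → go right; gnu < koi → go left. Place as left child of koi.
Insert cow: cow < pug → go left; cow < owl → go left; cow < fox → go left. Place as left child of fox.
Insert bee: bee < pug → go left; bee < owl → go left; bee < fox → go left; bee < cow → go left. Place as left child of cow.
Insert hen: hen < pug → go left; hen < owl → go left; hen > fox → go right; hen < koi → go left; hen > gnu → go right. Place as right child of gnu.
Insert boa: boa < pug → go left; boa < owl → go left; boa < fox → go left; boa < cow → go left; boa > bee → go right. Place as right child of bee.
Insert emu: emu < pug → go left; emu < owl → go left; emu < fox → go left; emu > cow → go right. Place as right child of cow.
Insert asp: asp < pug → go left; asp < owl → go left; asp < fox → go left; asp < cow → go left; asp < bee → go left. Place as left child of bee.
Insert ant: ant < pug → go left; ant < owl → go left; ant < fox → go left; ant < cow → go left; ant < bee → go left; ant < asp → go left. Place as left child of asp.

ant boa emu hen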